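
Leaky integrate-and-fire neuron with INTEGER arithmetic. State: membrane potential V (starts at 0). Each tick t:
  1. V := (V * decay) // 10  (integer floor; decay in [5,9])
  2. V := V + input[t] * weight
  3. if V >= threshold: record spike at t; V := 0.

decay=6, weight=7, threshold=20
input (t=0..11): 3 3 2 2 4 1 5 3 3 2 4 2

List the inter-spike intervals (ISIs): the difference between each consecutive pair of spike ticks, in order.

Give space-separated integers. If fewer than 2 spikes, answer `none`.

Answer: 1 2 1 2 1 1 2

Derivation:
t=0: input=3 -> V=0 FIRE
t=1: input=3 -> V=0 FIRE
t=2: input=2 -> V=14
t=3: input=2 -> V=0 FIRE
t=4: input=4 -> V=0 FIRE
t=5: input=1 -> V=7
t=6: input=5 -> V=0 FIRE
t=7: input=3 -> V=0 FIRE
t=8: input=3 -> V=0 FIRE
t=9: input=2 -> V=14
t=10: input=4 -> V=0 FIRE
t=11: input=2 -> V=14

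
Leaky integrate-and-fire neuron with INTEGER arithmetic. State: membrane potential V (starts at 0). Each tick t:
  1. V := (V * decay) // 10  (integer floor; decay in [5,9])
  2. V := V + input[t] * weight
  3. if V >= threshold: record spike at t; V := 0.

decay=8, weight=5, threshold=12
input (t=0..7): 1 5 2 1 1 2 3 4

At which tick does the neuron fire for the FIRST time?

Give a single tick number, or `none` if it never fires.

Answer: 1

Derivation:
t=0: input=1 -> V=5
t=1: input=5 -> V=0 FIRE
t=2: input=2 -> V=10
t=3: input=1 -> V=0 FIRE
t=4: input=1 -> V=5
t=5: input=2 -> V=0 FIRE
t=6: input=3 -> V=0 FIRE
t=7: input=4 -> V=0 FIRE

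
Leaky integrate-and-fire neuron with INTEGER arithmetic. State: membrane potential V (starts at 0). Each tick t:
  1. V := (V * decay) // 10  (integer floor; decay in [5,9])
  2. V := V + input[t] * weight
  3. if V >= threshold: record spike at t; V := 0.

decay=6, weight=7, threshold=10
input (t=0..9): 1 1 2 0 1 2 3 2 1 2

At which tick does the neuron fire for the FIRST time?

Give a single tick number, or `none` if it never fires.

Answer: 1

Derivation:
t=0: input=1 -> V=7
t=1: input=1 -> V=0 FIRE
t=2: input=2 -> V=0 FIRE
t=3: input=0 -> V=0
t=4: input=1 -> V=7
t=5: input=2 -> V=0 FIRE
t=6: input=3 -> V=0 FIRE
t=7: input=2 -> V=0 FIRE
t=8: input=1 -> V=7
t=9: input=2 -> V=0 FIRE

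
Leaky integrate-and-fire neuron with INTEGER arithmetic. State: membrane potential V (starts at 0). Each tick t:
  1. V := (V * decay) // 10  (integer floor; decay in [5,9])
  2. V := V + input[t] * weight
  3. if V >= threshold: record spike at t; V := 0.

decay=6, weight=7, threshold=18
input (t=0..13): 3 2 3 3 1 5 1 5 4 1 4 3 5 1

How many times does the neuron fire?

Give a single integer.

t=0: input=3 -> V=0 FIRE
t=1: input=2 -> V=14
t=2: input=3 -> V=0 FIRE
t=3: input=3 -> V=0 FIRE
t=4: input=1 -> V=7
t=5: input=5 -> V=0 FIRE
t=6: input=1 -> V=7
t=7: input=5 -> V=0 FIRE
t=8: input=4 -> V=0 FIRE
t=9: input=1 -> V=7
t=10: input=4 -> V=0 FIRE
t=11: input=3 -> V=0 FIRE
t=12: input=5 -> V=0 FIRE
t=13: input=1 -> V=7

Answer: 9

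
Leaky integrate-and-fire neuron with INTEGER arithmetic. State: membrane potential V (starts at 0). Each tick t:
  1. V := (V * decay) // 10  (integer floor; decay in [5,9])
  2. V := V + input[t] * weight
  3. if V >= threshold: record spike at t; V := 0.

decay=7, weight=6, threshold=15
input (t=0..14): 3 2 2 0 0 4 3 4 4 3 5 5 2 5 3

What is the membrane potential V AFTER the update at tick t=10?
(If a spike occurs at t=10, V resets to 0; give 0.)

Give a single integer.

t=0: input=3 -> V=0 FIRE
t=1: input=2 -> V=12
t=2: input=2 -> V=0 FIRE
t=3: input=0 -> V=0
t=4: input=0 -> V=0
t=5: input=4 -> V=0 FIRE
t=6: input=3 -> V=0 FIRE
t=7: input=4 -> V=0 FIRE
t=8: input=4 -> V=0 FIRE
t=9: input=3 -> V=0 FIRE
t=10: input=5 -> V=0 FIRE
t=11: input=5 -> V=0 FIRE
t=12: input=2 -> V=12
t=13: input=5 -> V=0 FIRE
t=14: input=3 -> V=0 FIRE

Answer: 0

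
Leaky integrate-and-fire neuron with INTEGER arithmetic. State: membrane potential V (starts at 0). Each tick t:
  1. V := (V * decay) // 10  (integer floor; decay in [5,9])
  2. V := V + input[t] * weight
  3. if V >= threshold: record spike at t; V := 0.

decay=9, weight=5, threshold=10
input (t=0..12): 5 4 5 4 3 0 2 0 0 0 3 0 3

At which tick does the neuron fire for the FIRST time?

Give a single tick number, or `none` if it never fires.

Answer: 0

Derivation:
t=0: input=5 -> V=0 FIRE
t=1: input=4 -> V=0 FIRE
t=2: input=5 -> V=0 FIRE
t=3: input=4 -> V=0 FIRE
t=4: input=3 -> V=0 FIRE
t=5: input=0 -> V=0
t=6: input=2 -> V=0 FIRE
t=7: input=0 -> V=0
t=8: input=0 -> V=0
t=9: input=0 -> V=0
t=10: input=3 -> V=0 FIRE
t=11: input=0 -> V=0
t=12: input=3 -> V=0 FIRE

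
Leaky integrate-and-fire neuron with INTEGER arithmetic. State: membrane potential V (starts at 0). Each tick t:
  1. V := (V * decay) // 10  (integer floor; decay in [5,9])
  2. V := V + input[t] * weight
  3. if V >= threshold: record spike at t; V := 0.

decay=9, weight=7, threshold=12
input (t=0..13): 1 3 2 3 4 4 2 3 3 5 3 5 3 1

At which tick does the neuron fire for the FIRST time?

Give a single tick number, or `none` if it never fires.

Answer: 1

Derivation:
t=0: input=1 -> V=7
t=1: input=3 -> V=0 FIRE
t=2: input=2 -> V=0 FIRE
t=3: input=3 -> V=0 FIRE
t=4: input=4 -> V=0 FIRE
t=5: input=4 -> V=0 FIRE
t=6: input=2 -> V=0 FIRE
t=7: input=3 -> V=0 FIRE
t=8: input=3 -> V=0 FIRE
t=9: input=5 -> V=0 FIRE
t=10: input=3 -> V=0 FIRE
t=11: input=5 -> V=0 FIRE
t=12: input=3 -> V=0 FIRE
t=13: input=1 -> V=7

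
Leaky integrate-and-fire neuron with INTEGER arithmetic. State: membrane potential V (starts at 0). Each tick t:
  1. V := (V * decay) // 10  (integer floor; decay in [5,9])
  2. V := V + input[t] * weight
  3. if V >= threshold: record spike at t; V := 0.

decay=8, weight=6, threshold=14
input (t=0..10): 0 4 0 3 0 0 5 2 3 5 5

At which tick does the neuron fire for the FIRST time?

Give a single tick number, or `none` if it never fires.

t=0: input=0 -> V=0
t=1: input=4 -> V=0 FIRE
t=2: input=0 -> V=0
t=3: input=3 -> V=0 FIRE
t=4: input=0 -> V=0
t=5: input=0 -> V=0
t=6: input=5 -> V=0 FIRE
t=7: input=2 -> V=12
t=8: input=3 -> V=0 FIRE
t=9: input=5 -> V=0 FIRE
t=10: input=5 -> V=0 FIRE

Answer: 1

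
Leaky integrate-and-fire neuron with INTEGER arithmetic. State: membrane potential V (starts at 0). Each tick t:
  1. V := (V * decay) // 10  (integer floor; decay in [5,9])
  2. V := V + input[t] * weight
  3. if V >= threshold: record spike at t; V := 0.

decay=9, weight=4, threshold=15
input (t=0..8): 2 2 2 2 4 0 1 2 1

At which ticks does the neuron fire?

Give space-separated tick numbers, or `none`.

t=0: input=2 -> V=8
t=1: input=2 -> V=0 FIRE
t=2: input=2 -> V=8
t=3: input=2 -> V=0 FIRE
t=4: input=4 -> V=0 FIRE
t=5: input=0 -> V=0
t=6: input=1 -> V=4
t=7: input=2 -> V=11
t=8: input=1 -> V=13

Answer: 1 3 4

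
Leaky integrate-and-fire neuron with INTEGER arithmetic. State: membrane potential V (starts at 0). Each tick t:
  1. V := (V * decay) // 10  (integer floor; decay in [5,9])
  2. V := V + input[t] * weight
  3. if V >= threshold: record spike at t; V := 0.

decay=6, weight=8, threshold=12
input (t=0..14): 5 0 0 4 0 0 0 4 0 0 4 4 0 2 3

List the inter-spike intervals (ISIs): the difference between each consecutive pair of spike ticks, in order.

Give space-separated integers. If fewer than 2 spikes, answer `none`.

Answer: 3 4 3 1 2 1

Derivation:
t=0: input=5 -> V=0 FIRE
t=1: input=0 -> V=0
t=2: input=0 -> V=0
t=3: input=4 -> V=0 FIRE
t=4: input=0 -> V=0
t=5: input=0 -> V=0
t=6: input=0 -> V=0
t=7: input=4 -> V=0 FIRE
t=8: input=0 -> V=0
t=9: input=0 -> V=0
t=10: input=4 -> V=0 FIRE
t=11: input=4 -> V=0 FIRE
t=12: input=0 -> V=0
t=13: input=2 -> V=0 FIRE
t=14: input=3 -> V=0 FIRE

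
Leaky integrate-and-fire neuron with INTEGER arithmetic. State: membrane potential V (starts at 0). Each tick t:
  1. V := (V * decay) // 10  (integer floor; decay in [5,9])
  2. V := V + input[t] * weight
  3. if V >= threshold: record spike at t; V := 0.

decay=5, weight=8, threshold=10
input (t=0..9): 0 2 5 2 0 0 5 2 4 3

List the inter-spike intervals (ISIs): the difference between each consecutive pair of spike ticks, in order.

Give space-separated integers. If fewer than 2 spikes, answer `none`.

t=0: input=0 -> V=0
t=1: input=2 -> V=0 FIRE
t=2: input=5 -> V=0 FIRE
t=3: input=2 -> V=0 FIRE
t=4: input=0 -> V=0
t=5: input=0 -> V=0
t=6: input=5 -> V=0 FIRE
t=7: input=2 -> V=0 FIRE
t=8: input=4 -> V=0 FIRE
t=9: input=3 -> V=0 FIRE

Answer: 1 1 3 1 1 1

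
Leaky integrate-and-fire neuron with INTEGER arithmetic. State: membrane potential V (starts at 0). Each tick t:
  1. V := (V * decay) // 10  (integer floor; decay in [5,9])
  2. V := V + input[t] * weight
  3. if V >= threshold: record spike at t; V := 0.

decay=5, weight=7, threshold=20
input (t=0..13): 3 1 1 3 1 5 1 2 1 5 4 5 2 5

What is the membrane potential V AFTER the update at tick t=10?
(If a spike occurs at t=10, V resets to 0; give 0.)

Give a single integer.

Answer: 0

Derivation:
t=0: input=3 -> V=0 FIRE
t=1: input=1 -> V=7
t=2: input=1 -> V=10
t=3: input=3 -> V=0 FIRE
t=4: input=1 -> V=7
t=5: input=5 -> V=0 FIRE
t=6: input=1 -> V=7
t=7: input=2 -> V=17
t=8: input=1 -> V=15
t=9: input=5 -> V=0 FIRE
t=10: input=4 -> V=0 FIRE
t=11: input=5 -> V=0 FIRE
t=12: input=2 -> V=14
t=13: input=5 -> V=0 FIRE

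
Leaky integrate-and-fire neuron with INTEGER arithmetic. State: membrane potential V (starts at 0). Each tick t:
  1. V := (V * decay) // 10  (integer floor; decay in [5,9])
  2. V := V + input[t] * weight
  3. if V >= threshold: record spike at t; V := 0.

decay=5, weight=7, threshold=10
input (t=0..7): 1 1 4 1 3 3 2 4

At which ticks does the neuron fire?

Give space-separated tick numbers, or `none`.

t=0: input=1 -> V=7
t=1: input=1 -> V=0 FIRE
t=2: input=4 -> V=0 FIRE
t=3: input=1 -> V=7
t=4: input=3 -> V=0 FIRE
t=5: input=3 -> V=0 FIRE
t=6: input=2 -> V=0 FIRE
t=7: input=4 -> V=0 FIRE

Answer: 1 2 4 5 6 7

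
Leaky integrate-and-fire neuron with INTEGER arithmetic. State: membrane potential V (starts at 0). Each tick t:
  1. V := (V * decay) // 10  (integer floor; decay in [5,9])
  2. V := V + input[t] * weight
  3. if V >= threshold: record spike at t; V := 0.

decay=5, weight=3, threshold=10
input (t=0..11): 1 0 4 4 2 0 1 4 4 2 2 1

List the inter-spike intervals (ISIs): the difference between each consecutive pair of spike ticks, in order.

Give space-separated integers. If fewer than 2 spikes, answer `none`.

Answer: 1 4 1

Derivation:
t=0: input=1 -> V=3
t=1: input=0 -> V=1
t=2: input=4 -> V=0 FIRE
t=3: input=4 -> V=0 FIRE
t=4: input=2 -> V=6
t=5: input=0 -> V=3
t=6: input=1 -> V=4
t=7: input=4 -> V=0 FIRE
t=8: input=4 -> V=0 FIRE
t=9: input=2 -> V=6
t=10: input=2 -> V=9
t=11: input=1 -> V=7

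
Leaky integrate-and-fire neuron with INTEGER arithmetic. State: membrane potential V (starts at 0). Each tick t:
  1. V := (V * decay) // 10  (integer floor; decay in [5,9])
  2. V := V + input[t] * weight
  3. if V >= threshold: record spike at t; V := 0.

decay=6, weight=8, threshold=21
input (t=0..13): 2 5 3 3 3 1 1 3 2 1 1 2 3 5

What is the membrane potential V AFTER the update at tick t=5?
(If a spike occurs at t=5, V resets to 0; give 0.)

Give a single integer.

t=0: input=2 -> V=16
t=1: input=5 -> V=0 FIRE
t=2: input=3 -> V=0 FIRE
t=3: input=3 -> V=0 FIRE
t=4: input=3 -> V=0 FIRE
t=5: input=1 -> V=8
t=6: input=1 -> V=12
t=7: input=3 -> V=0 FIRE
t=8: input=2 -> V=16
t=9: input=1 -> V=17
t=10: input=1 -> V=18
t=11: input=2 -> V=0 FIRE
t=12: input=3 -> V=0 FIRE
t=13: input=5 -> V=0 FIRE

Answer: 8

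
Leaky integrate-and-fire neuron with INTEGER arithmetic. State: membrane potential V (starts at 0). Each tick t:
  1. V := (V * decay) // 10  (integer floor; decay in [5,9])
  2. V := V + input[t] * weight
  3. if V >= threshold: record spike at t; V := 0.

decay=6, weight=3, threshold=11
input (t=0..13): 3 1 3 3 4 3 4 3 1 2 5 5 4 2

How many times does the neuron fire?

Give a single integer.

Answer: 6

Derivation:
t=0: input=3 -> V=9
t=1: input=1 -> V=8
t=2: input=3 -> V=0 FIRE
t=3: input=3 -> V=9
t=4: input=4 -> V=0 FIRE
t=5: input=3 -> V=9
t=6: input=4 -> V=0 FIRE
t=7: input=3 -> V=9
t=8: input=1 -> V=8
t=9: input=2 -> V=10
t=10: input=5 -> V=0 FIRE
t=11: input=5 -> V=0 FIRE
t=12: input=4 -> V=0 FIRE
t=13: input=2 -> V=6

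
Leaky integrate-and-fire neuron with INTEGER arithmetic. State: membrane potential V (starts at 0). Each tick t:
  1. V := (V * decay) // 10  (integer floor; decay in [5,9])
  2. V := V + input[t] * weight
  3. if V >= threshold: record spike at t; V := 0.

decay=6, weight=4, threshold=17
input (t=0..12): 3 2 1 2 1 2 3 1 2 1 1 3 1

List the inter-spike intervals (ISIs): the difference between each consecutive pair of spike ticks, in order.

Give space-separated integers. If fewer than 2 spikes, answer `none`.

t=0: input=3 -> V=12
t=1: input=2 -> V=15
t=2: input=1 -> V=13
t=3: input=2 -> V=15
t=4: input=1 -> V=13
t=5: input=2 -> V=15
t=6: input=3 -> V=0 FIRE
t=7: input=1 -> V=4
t=8: input=2 -> V=10
t=9: input=1 -> V=10
t=10: input=1 -> V=10
t=11: input=3 -> V=0 FIRE
t=12: input=1 -> V=4

Answer: 5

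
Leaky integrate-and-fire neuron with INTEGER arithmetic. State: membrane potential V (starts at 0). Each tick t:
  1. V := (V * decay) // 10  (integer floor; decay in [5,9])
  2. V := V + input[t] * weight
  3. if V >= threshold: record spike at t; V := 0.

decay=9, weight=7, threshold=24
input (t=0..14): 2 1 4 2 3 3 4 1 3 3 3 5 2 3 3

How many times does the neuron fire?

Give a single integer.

Answer: 7

Derivation:
t=0: input=2 -> V=14
t=1: input=1 -> V=19
t=2: input=4 -> V=0 FIRE
t=3: input=2 -> V=14
t=4: input=3 -> V=0 FIRE
t=5: input=3 -> V=21
t=6: input=4 -> V=0 FIRE
t=7: input=1 -> V=7
t=8: input=3 -> V=0 FIRE
t=9: input=3 -> V=21
t=10: input=3 -> V=0 FIRE
t=11: input=5 -> V=0 FIRE
t=12: input=2 -> V=14
t=13: input=3 -> V=0 FIRE
t=14: input=3 -> V=21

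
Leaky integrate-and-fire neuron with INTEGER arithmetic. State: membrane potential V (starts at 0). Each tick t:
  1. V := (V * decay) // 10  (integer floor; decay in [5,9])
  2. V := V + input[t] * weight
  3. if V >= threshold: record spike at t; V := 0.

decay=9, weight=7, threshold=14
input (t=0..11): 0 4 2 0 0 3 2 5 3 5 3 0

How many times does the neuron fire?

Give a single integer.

t=0: input=0 -> V=0
t=1: input=4 -> V=0 FIRE
t=2: input=2 -> V=0 FIRE
t=3: input=0 -> V=0
t=4: input=0 -> V=0
t=5: input=3 -> V=0 FIRE
t=6: input=2 -> V=0 FIRE
t=7: input=5 -> V=0 FIRE
t=8: input=3 -> V=0 FIRE
t=9: input=5 -> V=0 FIRE
t=10: input=3 -> V=0 FIRE
t=11: input=0 -> V=0

Answer: 8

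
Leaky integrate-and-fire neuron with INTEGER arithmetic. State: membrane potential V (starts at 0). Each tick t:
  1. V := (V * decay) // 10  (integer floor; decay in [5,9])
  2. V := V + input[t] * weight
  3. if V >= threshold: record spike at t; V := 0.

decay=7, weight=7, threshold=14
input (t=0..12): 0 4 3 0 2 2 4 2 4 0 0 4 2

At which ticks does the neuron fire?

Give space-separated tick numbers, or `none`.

Answer: 1 2 4 5 6 7 8 11 12

Derivation:
t=0: input=0 -> V=0
t=1: input=4 -> V=0 FIRE
t=2: input=3 -> V=0 FIRE
t=3: input=0 -> V=0
t=4: input=2 -> V=0 FIRE
t=5: input=2 -> V=0 FIRE
t=6: input=4 -> V=0 FIRE
t=7: input=2 -> V=0 FIRE
t=8: input=4 -> V=0 FIRE
t=9: input=0 -> V=0
t=10: input=0 -> V=0
t=11: input=4 -> V=0 FIRE
t=12: input=2 -> V=0 FIRE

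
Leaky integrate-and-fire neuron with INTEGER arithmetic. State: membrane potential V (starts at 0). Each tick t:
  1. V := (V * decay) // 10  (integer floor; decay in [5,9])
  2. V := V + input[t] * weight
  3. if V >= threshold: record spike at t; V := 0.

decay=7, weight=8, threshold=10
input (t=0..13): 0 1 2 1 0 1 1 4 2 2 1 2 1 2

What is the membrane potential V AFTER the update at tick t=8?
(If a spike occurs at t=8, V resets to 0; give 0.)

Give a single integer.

Answer: 0

Derivation:
t=0: input=0 -> V=0
t=1: input=1 -> V=8
t=2: input=2 -> V=0 FIRE
t=3: input=1 -> V=8
t=4: input=0 -> V=5
t=5: input=1 -> V=0 FIRE
t=6: input=1 -> V=8
t=7: input=4 -> V=0 FIRE
t=8: input=2 -> V=0 FIRE
t=9: input=2 -> V=0 FIRE
t=10: input=1 -> V=8
t=11: input=2 -> V=0 FIRE
t=12: input=1 -> V=8
t=13: input=2 -> V=0 FIRE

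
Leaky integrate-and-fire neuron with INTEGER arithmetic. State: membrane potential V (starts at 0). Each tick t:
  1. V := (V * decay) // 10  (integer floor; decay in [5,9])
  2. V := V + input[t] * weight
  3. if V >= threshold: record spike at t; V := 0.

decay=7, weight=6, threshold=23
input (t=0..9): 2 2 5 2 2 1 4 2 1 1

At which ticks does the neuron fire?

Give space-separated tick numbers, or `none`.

Answer: 2 6

Derivation:
t=0: input=2 -> V=12
t=1: input=2 -> V=20
t=2: input=5 -> V=0 FIRE
t=3: input=2 -> V=12
t=4: input=2 -> V=20
t=5: input=1 -> V=20
t=6: input=4 -> V=0 FIRE
t=7: input=2 -> V=12
t=8: input=1 -> V=14
t=9: input=1 -> V=15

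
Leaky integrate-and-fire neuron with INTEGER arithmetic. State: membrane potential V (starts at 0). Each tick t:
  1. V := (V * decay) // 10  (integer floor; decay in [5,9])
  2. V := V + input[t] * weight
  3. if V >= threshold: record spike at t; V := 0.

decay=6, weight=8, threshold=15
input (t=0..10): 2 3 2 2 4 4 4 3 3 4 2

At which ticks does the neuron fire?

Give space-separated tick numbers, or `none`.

Answer: 0 1 2 3 4 5 6 7 8 9 10

Derivation:
t=0: input=2 -> V=0 FIRE
t=1: input=3 -> V=0 FIRE
t=2: input=2 -> V=0 FIRE
t=3: input=2 -> V=0 FIRE
t=4: input=4 -> V=0 FIRE
t=5: input=4 -> V=0 FIRE
t=6: input=4 -> V=0 FIRE
t=7: input=3 -> V=0 FIRE
t=8: input=3 -> V=0 FIRE
t=9: input=4 -> V=0 FIRE
t=10: input=2 -> V=0 FIRE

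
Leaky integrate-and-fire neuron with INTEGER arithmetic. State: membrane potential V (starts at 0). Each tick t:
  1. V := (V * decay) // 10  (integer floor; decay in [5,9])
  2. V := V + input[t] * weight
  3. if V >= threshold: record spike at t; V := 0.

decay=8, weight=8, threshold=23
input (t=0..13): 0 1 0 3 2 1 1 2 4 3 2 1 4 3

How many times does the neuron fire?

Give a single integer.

Answer: 6

Derivation:
t=0: input=0 -> V=0
t=1: input=1 -> V=8
t=2: input=0 -> V=6
t=3: input=3 -> V=0 FIRE
t=4: input=2 -> V=16
t=5: input=1 -> V=20
t=6: input=1 -> V=0 FIRE
t=7: input=2 -> V=16
t=8: input=4 -> V=0 FIRE
t=9: input=3 -> V=0 FIRE
t=10: input=2 -> V=16
t=11: input=1 -> V=20
t=12: input=4 -> V=0 FIRE
t=13: input=3 -> V=0 FIRE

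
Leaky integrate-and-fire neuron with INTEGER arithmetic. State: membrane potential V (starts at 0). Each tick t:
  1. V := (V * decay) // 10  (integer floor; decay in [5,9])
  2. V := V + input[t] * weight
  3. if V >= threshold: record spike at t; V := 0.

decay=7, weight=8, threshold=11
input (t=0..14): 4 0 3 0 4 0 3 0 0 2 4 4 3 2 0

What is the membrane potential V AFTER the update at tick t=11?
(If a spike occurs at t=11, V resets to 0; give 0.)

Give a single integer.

Answer: 0

Derivation:
t=0: input=4 -> V=0 FIRE
t=1: input=0 -> V=0
t=2: input=3 -> V=0 FIRE
t=3: input=0 -> V=0
t=4: input=4 -> V=0 FIRE
t=5: input=0 -> V=0
t=6: input=3 -> V=0 FIRE
t=7: input=0 -> V=0
t=8: input=0 -> V=0
t=9: input=2 -> V=0 FIRE
t=10: input=4 -> V=0 FIRE
t=11: input=4 -> V=0 FIRE
t=12: input=3 -> V=0 FIRE
t=13: input=2 -> V=0 FIRE
t=14: input=0 -> V=0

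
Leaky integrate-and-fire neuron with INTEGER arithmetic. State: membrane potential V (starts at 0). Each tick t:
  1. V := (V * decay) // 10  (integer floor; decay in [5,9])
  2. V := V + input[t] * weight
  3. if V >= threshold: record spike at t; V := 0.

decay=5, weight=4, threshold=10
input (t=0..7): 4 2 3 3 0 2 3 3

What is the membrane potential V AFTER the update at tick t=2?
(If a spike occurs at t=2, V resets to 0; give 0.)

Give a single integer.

Answer: 0

Derivation:
t=0: input=4 -> V=0 FIRE
t=1: input=2 -> V=8
t=2: input=3 -> V=0 FIRE
t=3: input=3 -> V=0 FIRE
t=4: input=0 -> V=0
t=5: input=2 -> V=8
t=6: input=3 -> V=0 FIRE
t=7: input=3 -> V=0 FIRE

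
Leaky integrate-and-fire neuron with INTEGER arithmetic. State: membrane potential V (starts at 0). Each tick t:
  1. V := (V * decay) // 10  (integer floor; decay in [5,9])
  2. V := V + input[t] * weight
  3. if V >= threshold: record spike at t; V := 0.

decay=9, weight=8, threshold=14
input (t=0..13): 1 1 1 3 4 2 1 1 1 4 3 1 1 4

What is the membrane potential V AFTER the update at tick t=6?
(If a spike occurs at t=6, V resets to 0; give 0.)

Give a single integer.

t=0: input=1 -> V=8
t=1: input=1 -> V=0 FIRE
t=2: input=1 -> V=8
t=3: input=3 -> V=0 FIRE
t=4: input=4 -> V=0 FIRE
t=5: input=2 -> V=0 FIRE
t=6: input=1 -> V=8
t=7: input=1 -> V=0 FIRE
t=8: input=1 -> V=8
t=9: input=4 -> V=0 FIRE
t=10: input=3 -> V=0 FIRE
t=11: input=1 -> V=8
t=12: input=1 -> V=0 FIRE
t=13: input=4 -> V=0 FIRE

Answer: 8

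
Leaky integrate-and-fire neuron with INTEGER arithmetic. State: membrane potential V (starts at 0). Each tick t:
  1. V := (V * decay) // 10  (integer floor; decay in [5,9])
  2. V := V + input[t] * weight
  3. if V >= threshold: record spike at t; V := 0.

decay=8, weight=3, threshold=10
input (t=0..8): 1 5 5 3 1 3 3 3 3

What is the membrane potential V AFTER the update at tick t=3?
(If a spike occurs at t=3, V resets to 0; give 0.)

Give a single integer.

t=0: input=1 -> V=3
t=1: input=5 -> V=0 FIRE
t=2: input=5 -> V=0 FIRE
t=3: input=3 -> V=9
t=4: input=1 -> V=0 FIRE
t=5: input=3 -> V=9
t=6: input=3 -> V=0 FIRE
t=7: input=3 -> V=9
t=8: input=3 -> V=0 FIRE

Answer: 9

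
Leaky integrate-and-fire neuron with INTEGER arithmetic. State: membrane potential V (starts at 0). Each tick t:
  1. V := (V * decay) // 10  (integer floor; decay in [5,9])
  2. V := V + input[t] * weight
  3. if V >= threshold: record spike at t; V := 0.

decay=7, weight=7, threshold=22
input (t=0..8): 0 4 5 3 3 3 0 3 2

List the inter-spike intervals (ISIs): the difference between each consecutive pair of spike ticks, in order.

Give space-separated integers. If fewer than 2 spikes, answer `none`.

t=0: input=0 -> V=0
t=1: input=4 -> V=0 FIRE
t=2: input=5 -> V=0 FIRE
t=3: input=3 -> V=21
t=4: input=3 -> V=0 FIRE
t=5: input=3 -> V=21
t=6: input=0 -> V=14
t=7: input=3 -> V=0 FIRE
t=8: input=2 -> V=14

Answer: 1 2 3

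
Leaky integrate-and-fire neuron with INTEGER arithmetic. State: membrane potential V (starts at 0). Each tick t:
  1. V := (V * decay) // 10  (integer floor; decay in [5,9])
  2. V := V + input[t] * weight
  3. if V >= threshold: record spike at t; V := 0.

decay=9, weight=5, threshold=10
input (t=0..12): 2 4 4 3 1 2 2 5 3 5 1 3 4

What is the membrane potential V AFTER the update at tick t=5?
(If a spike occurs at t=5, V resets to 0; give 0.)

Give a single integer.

Answer: 0

Derivation:
t=0: input=2 -> V=0 FIRE
t=1: input=4 -> V=0 FIRE
t=2: input=4 -> V=0 FIRE
t=3: input=3 -> V=0 FIRE
t=4: input=1 -> V=5
t=5: input=2 -> V=0 FIRE
t=6: input=2 -> V=0 FIRE
t=7: input=5 -> V=0 FIRE
t=8: input=3 -> V=0 FIRE
t=9: input=5 -> V=0 FIRE
t=10: input=1 -> V=5
t=11: input=3 -> V=0 FIRE
t=12: input=4 -> V=0 FIRE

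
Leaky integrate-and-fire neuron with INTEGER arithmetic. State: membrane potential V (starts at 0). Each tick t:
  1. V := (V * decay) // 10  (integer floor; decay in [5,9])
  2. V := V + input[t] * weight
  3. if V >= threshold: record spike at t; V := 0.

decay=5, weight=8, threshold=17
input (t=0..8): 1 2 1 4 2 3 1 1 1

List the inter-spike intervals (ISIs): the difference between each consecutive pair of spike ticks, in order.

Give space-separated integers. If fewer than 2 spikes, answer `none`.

Answer: 2 2

Derivation:
t=0: input=1 -> V=8
t=1: input=2 -> V=0 FIRE
t=2: input=1 -> V=8
t=3: input=4 -> V=0 FIRE
t=4: input=2 -> V=16
t=5: input=3 -> V=0 FIRE
t=6: input=1 -> V=8
t=7: input=1 -> V=12
t=8: input=1 -> V=14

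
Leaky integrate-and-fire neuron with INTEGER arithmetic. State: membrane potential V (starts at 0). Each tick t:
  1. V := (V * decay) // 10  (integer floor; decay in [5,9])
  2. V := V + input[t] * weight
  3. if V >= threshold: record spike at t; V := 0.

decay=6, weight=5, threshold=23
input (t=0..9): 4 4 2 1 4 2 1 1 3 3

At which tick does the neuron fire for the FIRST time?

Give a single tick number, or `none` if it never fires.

t=0: input=4 -> V=20
t=1: input=4 -> V=0 FIRE
t=2: input=2 -> V=10
t=3: input=1 -> V=11
t=4: input=4 -> V=0 FIRE
t=5: input=2 -> V=10
t=6: input=1 -> V=11
t=7: input=1 -> V=11
t=8: input=3 -> V=21
t=9: input=3 -> V=0 FIRE

Answer: 1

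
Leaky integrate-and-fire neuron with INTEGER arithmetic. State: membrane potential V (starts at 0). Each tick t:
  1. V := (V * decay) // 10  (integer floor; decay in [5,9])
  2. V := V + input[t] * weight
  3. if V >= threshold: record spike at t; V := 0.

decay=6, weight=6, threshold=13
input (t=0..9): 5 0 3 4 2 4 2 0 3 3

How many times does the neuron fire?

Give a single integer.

Answer: 6

Derivation:
t=0: input=5 -> V=0 FIRE
t=1: input=0 -> V=0
t=2: input=3 -> V=0 FIRE
t=3: input=4 -> V=0 FIRE
t=4: input=2 -> V=12
t=5: input=4 -> V=0 FIRE
t=6: input=2 -> V=12
t=7: input=0 -> V=7
t=8: input=3 -> V=0 FIRE
t=9: input=3 -> V=0 FIRE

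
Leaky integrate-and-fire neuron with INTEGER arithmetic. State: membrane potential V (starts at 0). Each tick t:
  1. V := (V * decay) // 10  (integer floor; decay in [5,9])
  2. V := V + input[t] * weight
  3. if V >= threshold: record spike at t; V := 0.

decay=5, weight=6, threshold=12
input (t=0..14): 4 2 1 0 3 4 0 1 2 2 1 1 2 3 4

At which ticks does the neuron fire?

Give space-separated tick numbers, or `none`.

Answer: 0 1 4 5 8 9 12 13 14

Derivation:
t=0: input=4 -> V=0 FIRE
t=1: input=2 -> V=0 FIRE
t=2: input=1 -> V=6
t=3: input=0 -> V=3
t=4: input=3 -> V=0 FIRE
t=5: input=4 -> V=0 FIRE
t=6: input=0 -> V=0
t=7: input=1 -> V=6
t=8: input=2 -> V=0 FIRE
t=9: input=2 -> V=0 FIRE
t=10: input=1 -> V=6
t=11: input=1 -> V=9
t=12: input=2 -> V=0 FIRE
t=13: input=3 -> V=0 FIRE
t=14: input=4 -> V=0 FIRE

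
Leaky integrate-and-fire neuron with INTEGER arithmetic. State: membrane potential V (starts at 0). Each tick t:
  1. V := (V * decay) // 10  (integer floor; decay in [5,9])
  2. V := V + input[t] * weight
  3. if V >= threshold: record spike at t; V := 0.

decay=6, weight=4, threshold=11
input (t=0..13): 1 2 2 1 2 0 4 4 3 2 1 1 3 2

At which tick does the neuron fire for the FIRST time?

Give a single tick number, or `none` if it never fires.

Answer: 2

Derivation:
t=0: input=1 -> V=4
t=1: input=2 -> V=10
t=2: input=2 -> V=0 FIRE
t=3: input=1 -> V=4
t=4: input=2 -> V=10
t=5: input=0 -> V=6
t=6: input=4 -> V=0 FIRE
t=7: input=4 -> V=0 FIRE
t=8: input=3 -> V=0 FIRE
t=9: input=2 -> V=8
t=10: input=1 -> V=8
t=11: input=1 -> V=8
t=12: input=3 -> V=0 FIRE
t=13: input=2 -> V=8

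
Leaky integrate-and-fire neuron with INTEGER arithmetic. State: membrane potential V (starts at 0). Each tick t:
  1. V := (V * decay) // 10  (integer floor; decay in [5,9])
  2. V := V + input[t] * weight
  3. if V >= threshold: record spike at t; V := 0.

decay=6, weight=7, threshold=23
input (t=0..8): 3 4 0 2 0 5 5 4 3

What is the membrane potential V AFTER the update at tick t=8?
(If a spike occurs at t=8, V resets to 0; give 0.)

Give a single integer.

Answer: 21

Derivation:
t=0: input=3 -> V=21
t=1: input=4 -> V=0 FIRE
t=2: input=0 -> V=0
t=3: input=2 -> V=14
t=4: input=0 -> V=8
t=5: input=5 -> V=0 FIRE
t=6: input=5 -> V=0 FIRE
t=7: input=4 -> V=0 FIRE
t=8: input=3 -> V=21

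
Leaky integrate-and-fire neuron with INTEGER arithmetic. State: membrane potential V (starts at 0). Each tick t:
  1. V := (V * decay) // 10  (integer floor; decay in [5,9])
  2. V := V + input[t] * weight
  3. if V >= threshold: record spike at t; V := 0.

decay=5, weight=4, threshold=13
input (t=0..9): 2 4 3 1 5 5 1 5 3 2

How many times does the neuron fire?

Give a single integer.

t=0: input=2 -> V=8
t=1: input=4 -> V=0 FIRE
t=2: input=3 -> V=12
t=3: input=1 -> V=10
t=4: input=5 -> V=0 FIRE
t=5: input=5 -> V=0 FIRE
t=6: input=1 -> V=4
t=7: input=5 -> V=0 FIRE
t=8: input=3 -> V=12
t=9: input=2 -> V=0 FIRE

Answer: 5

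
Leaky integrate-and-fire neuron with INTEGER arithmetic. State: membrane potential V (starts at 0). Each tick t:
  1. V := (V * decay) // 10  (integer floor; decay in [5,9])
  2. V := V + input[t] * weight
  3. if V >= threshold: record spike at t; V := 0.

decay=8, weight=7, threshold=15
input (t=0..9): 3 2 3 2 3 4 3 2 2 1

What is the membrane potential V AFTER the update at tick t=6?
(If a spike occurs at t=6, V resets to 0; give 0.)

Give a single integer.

Answer: 0

Derivation:
t=0: input=3 -> V=0 FIRE
t=1: input=2 -> V=14
t=2: input=3 -> V=0 FIRE
t=3: input=2 -> V=14
t=4: input=3 -> V=0 FIRE
t=5: input=4 -> V=0 FIRE
t=6: input=3 -> V=0 FIRE
t=7: input=2 -> V=14
t=8: input=2 -> V=0 FIRE
t=9: input=1 -> V=7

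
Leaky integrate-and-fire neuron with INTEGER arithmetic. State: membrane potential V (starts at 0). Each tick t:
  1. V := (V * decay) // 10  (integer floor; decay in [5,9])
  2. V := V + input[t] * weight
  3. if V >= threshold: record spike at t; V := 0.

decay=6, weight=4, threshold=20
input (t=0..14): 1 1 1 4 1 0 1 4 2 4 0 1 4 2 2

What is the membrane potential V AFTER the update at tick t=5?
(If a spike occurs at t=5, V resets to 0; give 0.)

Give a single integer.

t=0: input=1 -> V=4
t=1: input=1 -> V=6
t=2: input=1 -> V=7
t=3: input=4 -> V=0 FIRE
t=4: input=1 -> V=4
t=5: input=0 -> V=2
t=6: input=1 -> V=5
t=7: input=4 -> V=19
t=8: input=2 -> V=19
t=9: input=4 -> V=0 FIRE
t=10: input=0 -> V=0
t=11: input=1 -> V=4
t=12: input=4 -> V=18
t=13: input=2 -> V=18
t=14: input=2 -> V=18

Answer: 2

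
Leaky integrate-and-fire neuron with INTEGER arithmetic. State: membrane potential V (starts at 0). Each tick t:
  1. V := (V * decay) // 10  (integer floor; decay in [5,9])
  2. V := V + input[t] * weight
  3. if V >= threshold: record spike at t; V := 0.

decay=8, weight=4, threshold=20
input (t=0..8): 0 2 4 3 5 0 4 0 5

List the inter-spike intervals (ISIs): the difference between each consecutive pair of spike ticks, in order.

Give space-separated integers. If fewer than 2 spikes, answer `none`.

t=0: input=0 -> V=0
t=1: input=2 -> V=8
t=2: input=4 -> V=0 FIRE
t=3: input=3 -> V=12
t=4: input=5 -> V=0 FIRE
t=5: input=0 -> V=0
t=6: input=4 -> V=16
t=7: input=0 -> V=12
t=8: input=5 -> V=0 FIRE

Answer: 2 4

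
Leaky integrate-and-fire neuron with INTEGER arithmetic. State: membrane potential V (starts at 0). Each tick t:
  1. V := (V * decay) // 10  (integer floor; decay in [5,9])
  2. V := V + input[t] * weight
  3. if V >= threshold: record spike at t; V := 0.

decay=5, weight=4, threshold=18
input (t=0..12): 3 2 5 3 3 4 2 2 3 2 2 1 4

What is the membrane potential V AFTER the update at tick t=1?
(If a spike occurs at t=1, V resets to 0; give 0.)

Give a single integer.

t=0: input=3 -> V=12
t=1: input=2 -> V=14
t=2: input=5 -> V=0 FIRE
t=3: input=3 -> V=12
t=4: input=3 -> V=0 FIRE
t=5: input=4 -> V=16
t=6: input=2 -> V=16
t=7: input=2 -> V=16
t=8: input=3 -> V=0 FIRE
t=9: input=2 -> V=8
t=10: input=2 -> V=12
t=11: input=1 -> V=10
t=12: input=4 -> V=0 FIRE

Answer: 14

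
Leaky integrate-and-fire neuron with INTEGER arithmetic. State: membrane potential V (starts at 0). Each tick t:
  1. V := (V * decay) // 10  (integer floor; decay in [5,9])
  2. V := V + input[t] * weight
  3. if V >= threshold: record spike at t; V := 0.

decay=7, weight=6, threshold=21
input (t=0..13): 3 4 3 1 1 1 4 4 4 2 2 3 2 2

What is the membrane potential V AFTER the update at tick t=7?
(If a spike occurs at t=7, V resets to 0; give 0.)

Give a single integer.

t=0: input=3 -> V=18
t=1: input=4 -> V=0 FIRE
t=2: input=3 -> V=18
t=3: input=1 -> V=18
t=4: input=1 -> V=18
t=5: input=1 -> V=18
t=6: input=4 -> V=0 FIRE
t=7: input=4 -> V=0 FIRE
t=8: input=4 -> V=0 FIRE
t=9: input=2 -> V=12
t=10: input=2 -> V=20
t=11: input=3 -> V=0 FIRE
t=12: input=2 -> V=12
t=13: input=2 -> V=20

Answer: 0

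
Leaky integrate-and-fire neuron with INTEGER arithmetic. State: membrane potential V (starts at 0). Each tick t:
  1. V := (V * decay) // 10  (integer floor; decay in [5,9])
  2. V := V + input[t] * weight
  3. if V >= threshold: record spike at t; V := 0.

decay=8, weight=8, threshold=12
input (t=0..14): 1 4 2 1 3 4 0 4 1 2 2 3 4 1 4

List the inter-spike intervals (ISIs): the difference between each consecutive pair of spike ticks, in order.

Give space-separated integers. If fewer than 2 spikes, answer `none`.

Answer: 1 2 1 2 2 1 1 1 2

Derivation:
t=0: input=1 -> V=8
t=1: input=4 -> V=0 FIRE
t=2: input=2 -> V=0 FIRE
t=3: input=1 -> V=8
t=4: input=3 -> V=0 FIRE
t=5: input=4 -> V=0 FIRE
t=6: input=0 -> V=0
t=7: input=4 -> V=0 FIRE
t=8: input=1 -> V=8
t=9: input=2 -> V=0 FIRE
t=10: input=2 -> V=0 FIRE
t=11: input=3 -> V=0 FIRE
t=12: input=4 -> V=0 FIRE
t=13: input=1 -> V=8
t=14: input=4 -> V=0 FIRE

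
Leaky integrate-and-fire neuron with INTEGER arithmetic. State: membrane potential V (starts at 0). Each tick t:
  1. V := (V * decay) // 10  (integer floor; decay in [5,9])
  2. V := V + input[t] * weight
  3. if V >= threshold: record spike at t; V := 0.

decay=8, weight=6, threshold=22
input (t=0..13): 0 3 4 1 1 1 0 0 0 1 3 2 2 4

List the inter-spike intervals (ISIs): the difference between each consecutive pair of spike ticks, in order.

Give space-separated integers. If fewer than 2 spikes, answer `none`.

t=0: input=0 -> V=0
t=1: input=3 -> V=18
t=2: input=4 -> V=0 FIRE
t=3: input=1 -> V=6
t=4: input=1 -> V=10
t=5: input=1 -> V=14
t=6: input=0 -> V=11
t=7: input=0 -> V=8
t=8: input=0 -> V=6
t=9: input=1 -> V=10
t=10: input=3 -> V=0 FIRE
t=11: input=2 -> V=12
t=12: input=2 -> V=21
t=13: input=4 -> V=0 FIRE

Answer: 8 3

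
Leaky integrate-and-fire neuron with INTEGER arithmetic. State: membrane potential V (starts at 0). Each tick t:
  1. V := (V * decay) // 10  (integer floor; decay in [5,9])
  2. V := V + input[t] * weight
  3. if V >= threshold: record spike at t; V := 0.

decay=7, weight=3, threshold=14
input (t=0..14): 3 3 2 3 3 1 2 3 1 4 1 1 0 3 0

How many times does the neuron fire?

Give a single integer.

Answer: 4

Derivation:
t=0: input=3 -> V=9
t=1: input=3 -> V=0 FIRE
t=2: input=2 -> V=6
t=3: input=3 -> V=13
t=4: input=3 -> V=0 FIRE
t=5: input=1 -> V=3
t=6: input=2 -> V=8
t=7: input=3 -> V=0 FIRE
t=8: input=1 -> V=3
t=9: input=4 -> V=0 FIRE
t=10: input=1 -> V=3
t=11: input=1 -> V=5
t=12: input=0 -> V=3
t=13: input=3 -> V=11
t=14: input=0 -> V=7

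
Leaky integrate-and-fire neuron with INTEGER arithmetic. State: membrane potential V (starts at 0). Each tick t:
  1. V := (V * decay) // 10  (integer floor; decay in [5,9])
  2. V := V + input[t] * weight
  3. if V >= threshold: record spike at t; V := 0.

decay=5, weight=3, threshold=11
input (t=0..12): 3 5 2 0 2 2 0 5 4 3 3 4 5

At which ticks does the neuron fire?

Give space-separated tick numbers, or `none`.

t=0: input=3 -> V=9
t=1: input=5 -> V=0 FIRE
t=2: input=2 -> V=6
t=3: input=0 -> V=3
t=4: input=2 -> V=7
t=5: input=2 -> V=9
t=6: input=0 -> V=4
t=7: input=5 -> V=0 FIRE
t=8: input=4 -> V=0 FIRE
t=9: input=3 -> V=9
t=10: input=3 -> V=0 FIRE
t=11: input=4 -> V=0 FIRE
t=12: input=5 -> V=0 FIRE

Answer: 1 7 8 10 11 12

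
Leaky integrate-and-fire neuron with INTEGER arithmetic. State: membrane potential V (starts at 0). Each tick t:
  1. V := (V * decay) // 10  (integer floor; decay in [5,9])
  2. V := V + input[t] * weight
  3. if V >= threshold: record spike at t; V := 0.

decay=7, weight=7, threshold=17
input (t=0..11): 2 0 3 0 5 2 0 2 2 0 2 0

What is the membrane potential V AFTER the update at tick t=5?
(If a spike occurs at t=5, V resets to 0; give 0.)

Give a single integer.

Answer: 14

Derivation:
t=0: input=2 -> V=14
t=1: input=0 -> V=9
t=2: input=3 -> V=0 FIRE
t=3: input=0 -> V=0
t=4: input=5 -> V=0 FIRE
t=5: input=2 -> V=14
t=6: input=0 -> V=9
t=7: input=2 -> V=0 FIRE
t=8: input=2 -> V=14
t=9: input=0 -> V=9
t=10: input=2 -> V=0 FIRE
t=11: input=0 -> V=0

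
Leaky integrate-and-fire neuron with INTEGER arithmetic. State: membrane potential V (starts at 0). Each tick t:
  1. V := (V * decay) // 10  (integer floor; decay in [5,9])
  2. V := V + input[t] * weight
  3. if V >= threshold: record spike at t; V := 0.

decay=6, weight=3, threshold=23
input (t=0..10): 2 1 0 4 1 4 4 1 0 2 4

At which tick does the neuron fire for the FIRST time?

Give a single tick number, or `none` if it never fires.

t=0: input=2 -> V=6
t=1: input=1 -> V=6
t=2: input=0 -> V=3
t=3: input=4 -> V=13
t=4: input=1 -> V=10
t=5: input=4 -> V=18
t=6: input=4 -> V=22
t=7: input=1 -> V=16
t=8: input=0 -> V=9
t=9: input=2 -> V=11
t=10: input=4 -> V=18

Answer: none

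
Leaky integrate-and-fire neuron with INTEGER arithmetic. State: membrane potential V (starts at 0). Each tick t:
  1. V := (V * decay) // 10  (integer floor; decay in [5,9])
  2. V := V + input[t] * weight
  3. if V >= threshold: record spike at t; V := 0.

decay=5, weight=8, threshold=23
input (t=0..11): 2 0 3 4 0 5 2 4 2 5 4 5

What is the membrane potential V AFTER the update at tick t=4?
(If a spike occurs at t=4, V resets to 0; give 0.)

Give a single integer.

Answer: 0

Derivation:
t=0: input=2 -> V=16
t=1: input=0 -> V=8
t=2: input=3 -> V=0 FIRE
t=3: input=4 -> V=0 FIRE
t=4: input=0 -> V=0
t=5: input=5 -> V=0 FIRE
t=6: input=2 -> V=16
t=7: input=4 -> V=0 FIRE
t=8: input=2 -> V=16
t=9: input=5 -> V=0 FIRE
t=10: input=4 -> V=0 FIRE
t=11: input=5 -> V=0 FIRE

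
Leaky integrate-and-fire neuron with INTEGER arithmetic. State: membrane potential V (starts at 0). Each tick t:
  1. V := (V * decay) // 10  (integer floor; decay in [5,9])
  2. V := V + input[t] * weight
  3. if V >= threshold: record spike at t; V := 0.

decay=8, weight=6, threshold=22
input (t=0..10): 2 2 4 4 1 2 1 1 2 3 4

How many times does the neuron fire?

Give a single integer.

t=0: input=2 -> V=12
t=1: input=2 -> V=21
t=2: input=4 -> V=0 FIRE
t=3: input=4 -> V=0 FIRE
t=4: input=1 -> V=6
t=5: input=2 -> V=16
t=6: input=1 -> V=18
t=7: input=1 -> V=20
t=8: input=2 -> V=0 FIRE
t=9: input=3 -> V=18
t=10: input=4 -> V=0 FIRE

Answer: 4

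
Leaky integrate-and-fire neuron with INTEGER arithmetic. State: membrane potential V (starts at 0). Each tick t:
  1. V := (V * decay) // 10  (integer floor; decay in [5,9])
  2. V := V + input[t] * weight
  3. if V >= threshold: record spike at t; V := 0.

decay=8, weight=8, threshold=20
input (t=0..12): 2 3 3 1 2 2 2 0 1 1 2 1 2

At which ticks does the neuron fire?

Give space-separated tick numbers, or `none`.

Answer: 1 2 4 6 10 12

Derivation:
t=0: input=2 -> V=16
t=1: input=3 -> V=0 FIRE
t=2: input=3 -> V=0 FIRE
t=3: input=1 -> V=8
t=4: input=2 -> V=0 FIRE
t=5: input=2 -> V=16
t=6: input=2 -> V=0 FIRE
t=7: input=0 -> V=0
t=8: input=1 -> V=8
t=9: input=1 -> V=14
t=10: input=2 -> V=0 FIRE
t=11: input=1 -> V=8
t=12: input=2 -> V=0 FIRE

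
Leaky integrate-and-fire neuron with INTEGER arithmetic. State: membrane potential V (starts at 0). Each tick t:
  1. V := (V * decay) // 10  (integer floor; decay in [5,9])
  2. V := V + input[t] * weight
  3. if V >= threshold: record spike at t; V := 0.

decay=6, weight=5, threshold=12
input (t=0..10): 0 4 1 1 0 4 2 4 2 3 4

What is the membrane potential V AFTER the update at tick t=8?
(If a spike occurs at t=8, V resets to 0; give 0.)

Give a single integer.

t=0: input=0 -> V=0
t=1: input=4 -> V=0 FIRE
t=2: input=1 -> V=5
t=3: input=1 -> V=8
t=4: input=0 -> V=4
t=5: input=4 -> V=0 FIRE
t=6: input=2 -> V=10
t=7: input=4 -> V=0 FIRE
t=8: input=2 -> V=10
t=9: input=3 -> V=0 FIRE
t=10: input=4 -> V=0 FIRE

Answer: 10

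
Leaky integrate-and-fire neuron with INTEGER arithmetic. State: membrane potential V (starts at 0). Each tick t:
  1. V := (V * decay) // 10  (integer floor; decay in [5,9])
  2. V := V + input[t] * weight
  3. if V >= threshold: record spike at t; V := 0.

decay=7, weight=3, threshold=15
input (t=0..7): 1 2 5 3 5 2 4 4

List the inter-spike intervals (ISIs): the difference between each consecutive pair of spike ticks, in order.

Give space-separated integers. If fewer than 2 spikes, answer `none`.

Answer: 2 2

Derivation:
t=0: input=1 -> V=3
t=1: input=2 -> V=8
t=2: input=5 -> V=0 FIRE
t=3: input=3 -> V=9
t=4: input=5 -> V=0 FIRE
t=5: input=2 -> V=6
t=6: input=4 -> V=0 FIRE
t=7: input=4 -> V=12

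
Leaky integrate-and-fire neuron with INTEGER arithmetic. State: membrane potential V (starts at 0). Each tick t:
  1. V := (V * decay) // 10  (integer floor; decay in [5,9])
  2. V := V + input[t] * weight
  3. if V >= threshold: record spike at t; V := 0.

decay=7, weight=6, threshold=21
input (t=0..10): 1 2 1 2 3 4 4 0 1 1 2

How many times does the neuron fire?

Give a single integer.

Answer: 3

Derivation:
t=0: input=1 -> V=6
t=1: input=2 -> V=16
t=2: input=1 -> V=17
t=3: input=2 -> V=0 FIRE
t=4: input=3 -> V=18
t=5: input=4 -> V=0 FIRE
t=6: input=4 -> V=0 FIRE
t=7: input=0 -> V=0
t=8: input=1 -> V=6
t=9: input=1 -> V=10
t=10: input=2 -> V=19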